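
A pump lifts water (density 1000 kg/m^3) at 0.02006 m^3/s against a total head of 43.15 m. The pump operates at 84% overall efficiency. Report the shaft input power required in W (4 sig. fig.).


Approach: apply hydraulic power then efficiency conversion, P = rho*g*Q*H; P_in = P/eta.
Step 1 — hydraulic power (P = rho*g*Q*H):
  P = 1000 * 9.81 * 0.02006 * 43.15 = 8491.43 W
Step 2 — input power: P_in = P/eta = 8491.43 / 0.84 = 10110 W
Therefore the shaft input power required = 10110 W.


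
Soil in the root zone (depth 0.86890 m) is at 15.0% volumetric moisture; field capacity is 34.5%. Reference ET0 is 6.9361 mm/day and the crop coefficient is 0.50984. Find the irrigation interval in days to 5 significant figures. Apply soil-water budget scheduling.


Approach: apply soil-water budget scheduling, SMD = (FC-theta)/100*depth*1000; ETc = ET0*Kc; interval = SMD/ETc.
Step 1 — soil moisture deficit:
  SMD = (34.5 - 15.0)/100 * 0.86890 * 1000 = 169.4355 mm
Step 2 — daily crop ET (ETc = ET0*Kc):
  ETc = 6.9361 * 0.50984 = 3.536301 mm/day
Step 3 — irrigation interval (SMD/ETc):
  interval = 169.4355 / 3.536301 = 47.913 days
Therefore the irrigation interval = 47.913 days.


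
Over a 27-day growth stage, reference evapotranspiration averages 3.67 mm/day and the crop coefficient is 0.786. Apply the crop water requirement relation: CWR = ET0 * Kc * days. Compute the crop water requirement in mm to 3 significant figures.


CWR = 3.67 * 0.786 * 27 = 77.9 mm
Therefore the crop water requirement = 77.9 mm.


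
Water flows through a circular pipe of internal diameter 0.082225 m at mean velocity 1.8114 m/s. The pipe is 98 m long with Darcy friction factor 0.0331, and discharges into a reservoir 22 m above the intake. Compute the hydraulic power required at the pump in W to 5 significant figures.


Approach: apply continuity + Darcy-Weisbach + hydraulic power, Q = A*v; hf = f*(L/D)*(v^2/(2g)); H = static + hf; P = rho*g*Q*H.
Step 1 — flow rate (continuity, Q = A*v):
  A = pi*(0.082225/2)^2 = 0.005310038 m^2
  Q = 0.005310038 * 1.8114 = 0.009618603 m^3/s
Step 2 — friction head loss (Darcy-Weisbach):
  hf = 0.0331 * (98/0.082225) * (1.8114^2 / (2*9.81))
  hf = 6.597508 m
Step 3 — total head: H = 22 + 6.597508 = 28.59751 m
Step 4 — hydraulic power (P = rho*g*Q*H):
  P = 1000 * 9.81 * 0.009618603 * 28.59751 = 2698.4 W
Therefore the hydraulic power required at the pump = 2698.4 W.


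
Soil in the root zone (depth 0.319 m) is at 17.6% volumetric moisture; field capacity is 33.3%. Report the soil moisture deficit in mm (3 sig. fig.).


Approach: apply the soil moisture deficit relation, SMD = (FC - theta)/100 * depth * 1000.
SMD = (33.3 - 17.6)/100 * 0.319 * 1000 = 50.1 mm
Therefore the soil moisture deficit = 50.1 mm.


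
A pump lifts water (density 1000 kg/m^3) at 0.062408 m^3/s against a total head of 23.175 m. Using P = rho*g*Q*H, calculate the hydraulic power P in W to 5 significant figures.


P = 1000 * 9.81 * 0.062408 * 23.175 = 14188 W
Therefore the hydraulic power P = 14188 W.


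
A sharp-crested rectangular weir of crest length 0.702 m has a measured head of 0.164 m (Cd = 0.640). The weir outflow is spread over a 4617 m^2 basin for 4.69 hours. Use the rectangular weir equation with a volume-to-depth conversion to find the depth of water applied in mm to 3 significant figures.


Approach: apply the rectangular weir equation with a volume-to-depth conversion, Q = (2/3)*Cd*L*sqrt(2g)*H^1.5; d = Q*t/A * 1000.
Step 1 — weir discharge:
  Q = (2/3)*0.640*0.702*sqrt(2*9.81)*0.164^1.5 = 0.088113 m^3/s
Step 2 — volume: V = 0.088113 * 4.69*3600 = 1487.7 m^3
Step 3 — depth: d = V/A * 1000 = 1487.7/4617 * 1000 = 322 mm
Therefore the depth of water applied = 322 mm.


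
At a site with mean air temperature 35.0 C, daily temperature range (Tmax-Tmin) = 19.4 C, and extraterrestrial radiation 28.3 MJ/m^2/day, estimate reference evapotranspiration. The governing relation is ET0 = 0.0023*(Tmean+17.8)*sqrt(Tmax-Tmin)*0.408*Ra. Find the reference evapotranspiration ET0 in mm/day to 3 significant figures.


ET0 = 0.0023*(35.0+17.8)*sqrt(19.4)*0.408*28.3 = 6.18 mm/day
Therefore the reference evapotranspiration ET0 = 6.18 mm/day.


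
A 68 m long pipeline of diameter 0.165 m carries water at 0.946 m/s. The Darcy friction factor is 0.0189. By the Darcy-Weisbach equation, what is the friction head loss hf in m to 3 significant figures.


Approach: apply the Darcy-Weisbach equation, hf = f*(L/D)*(v^2/(2g)).
hf = 0.0189 * (68/0.165) * (0.946^2 / (2*9.81))
hf = 0.355 m
Therefore the friction head loss hf = 0.355 m.


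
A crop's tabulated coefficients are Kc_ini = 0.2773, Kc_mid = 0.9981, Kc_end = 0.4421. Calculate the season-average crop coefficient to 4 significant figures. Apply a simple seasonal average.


Approach: apply a simple seasonal average, Kc_avg = (Kc_ini + Kc_mid + Kc_end)/3.
Kc_avg = (0.2773 + 0.9981 + 0.4421)/3 = 0.5725
Therefore the season-average crop coefficient = 0.5725.


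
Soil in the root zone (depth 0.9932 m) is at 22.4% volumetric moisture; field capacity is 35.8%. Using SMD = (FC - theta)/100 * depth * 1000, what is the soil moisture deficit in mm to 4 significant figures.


SMD = (35.8 - 22.4)/100 * 0.9932 * 1000 = 133.1 mm
Therefore the soil moisture deficit = 133.1 mm.


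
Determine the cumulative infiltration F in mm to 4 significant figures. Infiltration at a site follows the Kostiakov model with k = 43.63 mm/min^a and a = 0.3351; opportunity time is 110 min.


Approach: apply the Kostiakov infiltration equation, F = k*t^a.
F = 43.63 * 110^0.3351 = 210.8 mm
Therefore the cumulative infiltration F = 210.8 mm.


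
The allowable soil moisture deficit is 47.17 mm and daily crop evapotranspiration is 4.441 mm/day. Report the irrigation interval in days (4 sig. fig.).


Approach: apply the irrigation interval relation, interval = SMD / ETc.
interval = 47.17 / 4.441 = 10.62 days
Therefore the irrigation interval = 10.62 days.


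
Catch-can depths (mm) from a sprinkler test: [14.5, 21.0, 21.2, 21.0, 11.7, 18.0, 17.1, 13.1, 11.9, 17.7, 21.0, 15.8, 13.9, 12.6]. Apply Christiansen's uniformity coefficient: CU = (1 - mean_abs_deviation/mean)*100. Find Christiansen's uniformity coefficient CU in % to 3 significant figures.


mean = 16.464 mm
mean |d_i - mean| = 3.1071 mm
CU = (1 - 3.1071/16.464)*100 = 81.1 %
Therefore Christiansen's uniformity coefficient CU = 81.1 %.


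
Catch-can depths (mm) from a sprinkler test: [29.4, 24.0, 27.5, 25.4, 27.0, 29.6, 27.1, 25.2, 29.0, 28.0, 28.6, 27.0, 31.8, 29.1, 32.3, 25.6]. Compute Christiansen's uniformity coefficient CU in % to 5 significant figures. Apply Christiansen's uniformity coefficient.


Approach: apply Christiansen's uniformity coefficient, CU = (1 - mean_abs_deviation/mean)*100.
mean = 27.91250 mm
mean |d_i - mean| = 1.812500 mm
CU = (1 - 1.812500/27.91250)*100 = 93.506 %
Therefore Christiansen's uniformity coefficient CU = 93.506 %.


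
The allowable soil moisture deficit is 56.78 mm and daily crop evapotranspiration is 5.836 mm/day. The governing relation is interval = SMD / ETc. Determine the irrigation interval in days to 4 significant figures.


interval = 56.78 / 5.836 = 9.729 days
Therefore the irrigation interval = 9.729 days.


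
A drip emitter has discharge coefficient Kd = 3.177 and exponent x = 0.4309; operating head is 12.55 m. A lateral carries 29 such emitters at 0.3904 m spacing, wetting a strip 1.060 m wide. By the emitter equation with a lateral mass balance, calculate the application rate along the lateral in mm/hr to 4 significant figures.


Approach: apply the emitter equation with a lateral mass balance, q = Kd*h^x; Q = n*q; rate = Q/(n*spacing*width).
Step 1 — single emitter flow (q = Kd*h^x):
  q = 3.177 * 12.55^0.4309 = 9.44980 L/hr
Step 2 — total lateral flow: Q = 29 * 9.44980 = 274.044 L/hr
Step 3 — wetted area: A = 29 * 0.3904 * 1.060 = 12.0009 m^2
Step 4 — application rate: Q/A = 274.044/12.0009 = 22.84 mm/hr
Therefore the application rate along the lateral = 22.84 mm/hr.


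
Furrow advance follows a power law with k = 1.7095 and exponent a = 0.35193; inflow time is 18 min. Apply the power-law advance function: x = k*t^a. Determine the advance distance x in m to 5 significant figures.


x = 1.7095 * 18^0.35193 = 4.7276 m
Therefore the advance distance x = 4.7276 m.


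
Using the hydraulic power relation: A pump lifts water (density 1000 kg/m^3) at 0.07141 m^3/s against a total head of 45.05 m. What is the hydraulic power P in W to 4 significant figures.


Approach: apply the hydraulic power relation, P = rho*g*Q*H.
P = 1000 * 9.81 * 0.07141 * 45.05 = 31560 W
Therefore the hydraulic power P = 31560 W.


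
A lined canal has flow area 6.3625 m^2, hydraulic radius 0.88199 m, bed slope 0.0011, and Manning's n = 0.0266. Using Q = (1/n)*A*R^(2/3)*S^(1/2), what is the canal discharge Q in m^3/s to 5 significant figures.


Q = (1/0.0266) * 6.3625 * 0.88199^(2/3) * 0.0011^(1/2) = 7.2960 m^3/s
Therefore the canal discharge Q = 7.2960 m^3/s.


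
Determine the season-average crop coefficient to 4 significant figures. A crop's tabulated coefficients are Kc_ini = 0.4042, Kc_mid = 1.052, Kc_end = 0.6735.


Approach: apply a simple seasonal average, Kc_avg = (Kc_ini + Kc_mid + Kc_end)/3.
Kc_avg = (0.4042 + 1.052 + 0.6735)/3 = 0.7099
Therefore the season-average crop coefficient = 0.7099.


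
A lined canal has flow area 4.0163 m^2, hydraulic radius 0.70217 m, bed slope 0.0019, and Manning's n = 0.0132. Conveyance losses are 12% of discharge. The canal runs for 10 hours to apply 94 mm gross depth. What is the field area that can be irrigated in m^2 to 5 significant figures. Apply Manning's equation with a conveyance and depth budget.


Approach: apply Manning's equation with a conveyance and depth budget, Q = (1/n)*A*R^(2/3)*S^(1/2); Q_field = Q*(1-loss); Area = Q_field*t/(d/1000).
Step 1 — canal discharge (Manning's equation):
  Q = (1/0.0132) * 4.0163 * 0.70217^(2/3) * 0.0019^(1/2) = 10.47749 m^3/s
Step 2 — delivered flow: Q_field = 10.47749*(1 - 12/100) = 9.220190 m^3/s
Step 3 — volume delivered: V = 9.220190 * 10*3600 = 331926.8 m^3
Step 4 — area served: A = V / (depth/1000) = 331926.8 / 0.094 = 3531100 m^2
Therefore the field area that can be irrigated = 3531100 m^2.


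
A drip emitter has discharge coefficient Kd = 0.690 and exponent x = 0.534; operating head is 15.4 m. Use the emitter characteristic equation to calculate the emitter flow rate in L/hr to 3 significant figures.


Approach: apply the emitter characteristic equation, q = Kd * h^x.
q = 0.690 * 15.4^0.534 = 2.97 L/hr
Therefore the emitter flow rate = 2.97 L/hr.


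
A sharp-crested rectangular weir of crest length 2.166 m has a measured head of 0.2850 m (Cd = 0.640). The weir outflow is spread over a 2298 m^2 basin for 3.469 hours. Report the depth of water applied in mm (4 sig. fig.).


Approach: apply the rectangular weir equation with a volume-to-depth conversion, Q = (2/3)*Cd*L*sqrt(2g)*H^1.5; d = Q*t/A * 1000.
Step 1 — weir discharge:
  Q = (2/3)*0.640*2.166*sqrt(2*9.81)*0.2850^1.5 = 0.622822 m^3/s
Step 2 — volume: V = 0.622822 * 3.469*3600 = 7778.05 m^3
Step 3 — depth: d = V/A * 1000 = 7778.05/2298 * 1000 = 3385 mm
Therefore the depth of water applied = 3385 mm.


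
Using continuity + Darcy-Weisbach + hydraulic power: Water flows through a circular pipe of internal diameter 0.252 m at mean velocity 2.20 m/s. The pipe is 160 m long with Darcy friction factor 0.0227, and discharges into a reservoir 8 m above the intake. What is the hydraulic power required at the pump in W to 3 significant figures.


Approach: apply continuity + Darcy-Weisbach + hydraulic power, Q = A*v; hf = f*(L/D)*(v^2/(2g)); H = static + hf; P = rho*g*Q*H.
Step 1 — flow rate (continuity, Q = A*v):
  A = pi*(0.252/2)^2 = 0.049876 m^2
  Q = 0.049876 * 2.20 = 0.10973 m^3/s
Step 2 — friction head loss (Darcy-Weisbach):
  hf = 0.0227 * (160/0.252) * (2.20^2 / (2*9.81))
  hf = 3.5554 m
Step 3 — total head: H = 8 + 3.5554 = 11.555 m
Step 4 — hydraulic power (P = rho*g*Q*H):
  P = 1000 * 9.81 * 0.10973 * 11.555 = 12400 W
Therefore the hydraulic power required at the pump = 12400 W.


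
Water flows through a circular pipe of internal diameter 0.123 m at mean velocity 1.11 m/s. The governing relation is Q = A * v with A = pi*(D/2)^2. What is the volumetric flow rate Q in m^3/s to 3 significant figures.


A = pi*(0.123/2)^2 = 0.011882 m^2
Q = 0.011882 * 1.11 = 0.0132 m^3/s
Therefore the volumetric flow rate Q = 0.0132 m^3/s.


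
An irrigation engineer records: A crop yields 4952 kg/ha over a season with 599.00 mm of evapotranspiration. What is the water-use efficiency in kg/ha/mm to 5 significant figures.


Approach: apply the water-use efficiency ratio, WUE = yield/ET.
WUE = 4952 / 599.00 = 8.2671 kg/ha/mm
Therefore the water-use efficiency = 8.2671 kg/ha/mm.


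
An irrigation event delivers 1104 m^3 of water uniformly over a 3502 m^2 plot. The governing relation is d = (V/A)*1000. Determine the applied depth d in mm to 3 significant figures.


d = (1104 / 3502) * 1000 = 315 mm
Therefore the applied depth d = 315 mm.


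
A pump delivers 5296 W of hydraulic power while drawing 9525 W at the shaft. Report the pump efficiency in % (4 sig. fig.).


Approach: apply the efficiency ratio, eta = (P_out/P_in)*100.
eta = (5296 / 9525) * 100 = 55.60 %
Therefore the pump efficiency = 55.60 %.


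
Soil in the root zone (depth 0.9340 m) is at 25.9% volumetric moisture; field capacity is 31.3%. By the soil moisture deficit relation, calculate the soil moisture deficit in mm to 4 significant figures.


Approach: apply the soil moisture deficit relation, SMD = (FC - theta)/100 * depth * 1000.
SMD = (31.3 - 25.9)/100 * 0.9340 * 1000 = 50.44 mm
Therefore the soil moisture deficit = 50.44 mm.


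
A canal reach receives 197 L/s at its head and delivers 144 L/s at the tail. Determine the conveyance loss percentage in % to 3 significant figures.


Approach: apply the conveyance loss ratio, loss% = ((Q_head - Q_tail)/Q_head)*100.
loss = ((197 - 144)/197)*100 = 26.9 %
Therefore the conveyance loss percentage = 26.9 %.


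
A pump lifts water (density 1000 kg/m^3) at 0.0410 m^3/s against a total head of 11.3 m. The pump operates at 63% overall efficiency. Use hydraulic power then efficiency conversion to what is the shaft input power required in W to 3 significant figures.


Approach: apply hydraulic power then efficiency conversion, P = rho*g*Q*H; P_in = P/eta.
Step 1 — hydraulic power (P = rho*g*Q*H):
  P = 1000 * 9.81 * 0.0410 * 11.3 = 4545.0 W
Step 2 — input power: P_in = P/eta = 4545.0 / 0.63 = 7210 W
Therefore the shaft input power required = 7210 W.


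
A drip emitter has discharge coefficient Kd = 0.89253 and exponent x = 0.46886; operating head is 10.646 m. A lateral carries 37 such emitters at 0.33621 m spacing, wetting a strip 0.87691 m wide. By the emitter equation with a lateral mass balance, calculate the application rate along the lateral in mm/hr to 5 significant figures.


Approach: apply the emitter equation with a lateral mass balance, q = Kd*h^x; Q = n*q; rate = Q/(n*spacing*width).
Step 1 — single emitter flow (q = Kd*h^x):
  q = 0.89253 * 10.646^0.46886 = 2.705387 L/hr
Step 2 — total lateral flow: Q = 37 * 2.705387 = 100.0993 L/hr
Step 3 — wetted area: A = 37 * 0.33621 * 0.87691 = 10.90856 m^2
Step 4 — application rate: Q/A = 100.0993/10.90856 = 9.1762 mm/hr
Therefore the application rate along the lateral = 9.1762 mm/hr.


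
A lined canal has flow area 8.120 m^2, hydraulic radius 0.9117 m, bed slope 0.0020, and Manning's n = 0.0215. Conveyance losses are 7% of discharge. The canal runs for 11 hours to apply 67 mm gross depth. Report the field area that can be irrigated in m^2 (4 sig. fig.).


Approach: apply Manning's equation with a conveyance and depth budget, Q = (1/n)*A*R^(2/3)*S^(1/2); Q_field = Q*(1-loss); Area = Q_field*t/(d/1000).
Step 1 — canal discharge (Manning's equation):
  Q = (1/0.0215) * 8.120 * 0.9117^(2/3) * 0.0020^(1/2) = 15.8806 m^3/s
Step 2 — delivered flow: Q_field = 15.8806*(1 - 7/100) = 14.7690 m^3/s
Step 3 — volume delivered: V = 14.7690 * 11*3600 = 584851 m^3
Step 4 — area served: A = V / (depth/1000) = 584851 / 0.067 = 8729000 m^2
Therefore the field area that can be irrigated = 8729000 m^2.


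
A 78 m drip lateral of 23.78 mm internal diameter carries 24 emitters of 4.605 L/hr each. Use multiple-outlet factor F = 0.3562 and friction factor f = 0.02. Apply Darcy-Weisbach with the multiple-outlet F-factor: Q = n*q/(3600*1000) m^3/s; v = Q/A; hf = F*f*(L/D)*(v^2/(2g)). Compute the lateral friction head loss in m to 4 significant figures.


Q = 24*4.605/(3600*1000) = 3.07000e-05 m^3/s
A = pi*(23.78e-3/2)^2 = 4.44134e-04 m^2, so v = Q/A = 0.0691234 m/s
hf = 0.3562*0.02*(78/0.02378)*(0.0691234^2/(2*9.81)) = 0.005691 m
Therefore the lateral friction head loss = 0.005691 m.


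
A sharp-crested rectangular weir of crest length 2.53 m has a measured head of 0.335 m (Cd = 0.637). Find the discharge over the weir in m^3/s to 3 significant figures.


Approach: apply the rectangular weir equation, Q = (2/3)*Cd*L*sqrt(2g)*H^1.5.
Q = (2/3)*0.637*2.53*sqrt(2*9.81)*0.335^1.5 = 0.923 m^3/s
Therefore the discharge over the weir = 0.923 m^3/s.


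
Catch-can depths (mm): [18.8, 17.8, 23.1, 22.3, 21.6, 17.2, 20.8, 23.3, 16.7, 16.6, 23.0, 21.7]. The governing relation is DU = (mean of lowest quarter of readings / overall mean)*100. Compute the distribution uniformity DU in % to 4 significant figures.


sorted lowest 3 of 12: [16.6, 16.7, 17.2] -> mean = 16.8333 mm
overall mean = 20.2417 mm
DU = (16.8333/20.2417)*100 = 83.16 %
Therefore the distribution uniformity DU = 83.16 %.


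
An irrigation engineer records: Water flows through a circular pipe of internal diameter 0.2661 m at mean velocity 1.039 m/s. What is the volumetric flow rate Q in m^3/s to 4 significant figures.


Approach: apply the continuity equation for pipe flow, Q = A * v with A = pi*(D/2)^2.
A = pi*(0.2661/2)^2 = 0.0556134 m^2
Q = 0.0556134 * 1.039 = 0.05778 m^3/s
Therefore the volumetric flow rate Q = 0.05778 m^3/s.


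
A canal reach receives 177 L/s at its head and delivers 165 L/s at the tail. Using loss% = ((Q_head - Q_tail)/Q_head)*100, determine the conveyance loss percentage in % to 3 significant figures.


loss = ((177 - 165)/177)*100 = 6.78 %
Therefore the conveyance loss percentage = 6.78 %.


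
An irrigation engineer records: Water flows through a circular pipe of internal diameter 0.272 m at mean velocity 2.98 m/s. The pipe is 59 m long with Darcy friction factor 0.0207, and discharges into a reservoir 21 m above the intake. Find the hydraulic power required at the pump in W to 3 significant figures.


Approach: apply continuity + Darcy-Weisbach + hydraulic power, Q = A*v; hf = f*(L/D)*(v^2/(2g)); H = static + hf; P = rho*g*Q*H.
Step 1 — flow rate (continuity, Q = A*v):
  A = pi*(0.272/2)^2 = 0.058107 m^2
  Q = 0.058107 * 2.98 = 0.17316 m^3/s
Step 2 — friction head loss (Darcy-Weisbach):
  hf = 0.0207 * (59/0.272) * (2.98^2 / (2*9.81))
  hf = 2.0323 m
Step 3 — total head: H = 21 + 2.0323 = 23.032 m
Step 4 — hydraulic power (P = rho*g*Q*H):
  P = 1000 * 9.81 * 0.17316 * 23.032 = 39100 W
Therefore the hydraulic power required at the pump = 39100 W.


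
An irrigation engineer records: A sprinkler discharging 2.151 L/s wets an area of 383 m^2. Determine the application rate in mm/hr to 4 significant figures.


Approach: apply the application rate relation, rate = (Q/A)*3600.
rate = (2.151 / 383) * 3600 = 20.22 mm/hr
Therefore the application rate = 20.22 mm/hr.


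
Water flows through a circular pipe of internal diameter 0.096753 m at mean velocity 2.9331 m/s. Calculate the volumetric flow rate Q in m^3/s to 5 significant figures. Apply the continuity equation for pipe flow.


Approach: apply the continuity equation for pipe flow, Q = A * v with A = pi*(D/2)^2.
A = pi*(0.096753/2)^2 = 0.007352225 m^2
Q = 0.007352225 * 2.9331 = 0.021565 m^3/s
Therefore the volumetric flow rate Q = 0.021565 m^3/s.


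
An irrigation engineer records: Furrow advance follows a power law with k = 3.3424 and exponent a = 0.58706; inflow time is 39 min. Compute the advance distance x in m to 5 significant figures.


Approach: apply the power-law advance function, x = k*t^a.
x = 3.3424 * 39^0.58706 = 28.715 m
Therefore the advance distance x = 28.715 m.


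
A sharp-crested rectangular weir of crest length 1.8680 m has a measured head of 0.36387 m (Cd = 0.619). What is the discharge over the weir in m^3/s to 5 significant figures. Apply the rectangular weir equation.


Approach: apply the rectangular weir equation, Q = (2/3)*Cd*L*sqrt(2g)*H^1.5.
Q = (2/3)*0.619*1.8680*sqrt(2*9.81)*0.36387^1.5 = 0.74945 m^3/s
Therefore the discharge over the weir = 0.74945 m^3/s.


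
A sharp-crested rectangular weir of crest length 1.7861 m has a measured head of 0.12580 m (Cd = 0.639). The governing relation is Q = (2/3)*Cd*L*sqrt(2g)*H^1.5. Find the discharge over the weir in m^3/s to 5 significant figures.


Q = (2/3)*0.639*1.7861*sqrt(2*9.81)*0.12580^1.5 = 0.15038 m^3/s
Therefore the discharge over the weir = 0.15038 m^3/s.


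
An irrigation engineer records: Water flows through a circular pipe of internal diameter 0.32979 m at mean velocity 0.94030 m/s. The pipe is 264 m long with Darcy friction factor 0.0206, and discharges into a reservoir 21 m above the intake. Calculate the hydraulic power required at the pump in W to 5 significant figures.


Approach: apply continuity + Darcy-Weisbach + hydraulic power, Q = A*v; hf = f*(L/D)*(v^2/(2g)); H = static + hf; P = rho*g*Q*H.
Step 1 — flow rate (continuity, Q = A*v):
  A = pi*(0.32979/2)^2 = 0.08542104 m^2
  Q = 0.08542104 * 0.94030 = 0.08032140 m^3/s
Step 2 — friction head loss (Darcy-Weisbach):
  hf = 0.0206 * (264/0.32979) * (0.94030^2 / (2*9.81))
  hf = 0.7431347 m
Step 3 — total head: H = 21 + 0.7431347 = 21.74313 m
Step 4 — hydraulic power (P = rho*g*Q*H):
  P = 1000 * 9.81 * 0.08032140 * 21.74313 = 17133 W
Therefore the hydraulic power required at the pump = 17133 W.


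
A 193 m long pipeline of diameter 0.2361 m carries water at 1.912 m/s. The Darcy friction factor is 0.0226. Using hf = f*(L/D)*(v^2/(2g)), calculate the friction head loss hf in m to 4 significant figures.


hf = 0.0226 * (193/0.2361) * (1.912^2 / (2*9.81))
hf = 3.442 m
Therefore the friction head loss hf = 3.442 m.


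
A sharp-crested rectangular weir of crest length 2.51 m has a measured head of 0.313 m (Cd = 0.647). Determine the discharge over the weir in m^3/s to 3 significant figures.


Approach: apply the rectangular weir equation, Q = (2/3)*Cd*L*sqrt(2g)*H^1.5.
Q = (2/3)*0.647*2.51*sqrt(2*9.81)*0.313^1.5 = 0.840 m^3/s
Therefore the discharge over the weir = 0.840 m^3/s.


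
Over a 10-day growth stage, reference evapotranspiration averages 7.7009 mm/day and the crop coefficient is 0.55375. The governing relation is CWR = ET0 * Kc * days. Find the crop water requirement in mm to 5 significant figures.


CWR = 7.7009 * 0.55375 * 10 = 42.644 mm
Therefore the crop water requirement = 42.644 mm.


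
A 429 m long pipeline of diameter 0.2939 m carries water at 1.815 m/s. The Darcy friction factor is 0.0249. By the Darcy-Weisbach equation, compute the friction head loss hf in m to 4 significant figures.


Approach: apply the Darcy-Weisbach equation, hf = f*(L/D)*(v^2/(2g)).
hf = 0.0249 * (429/0.2939) * (1.815^2 / (2*9.81))
hf = 6.103 m
Therefore the friction head loss hf = 6.103 m.


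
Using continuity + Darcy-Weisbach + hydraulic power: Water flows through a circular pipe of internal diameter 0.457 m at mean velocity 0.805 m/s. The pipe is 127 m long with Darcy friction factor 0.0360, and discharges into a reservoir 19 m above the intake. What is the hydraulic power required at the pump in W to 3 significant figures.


Approach: apply continuity + Darcy-Weisbach + hydraulic power, Q = A*v; hf = f*(L/D)*(v^2/(2g)); H = static + hf; P = rho*g*Q*H.
Step 1 — flow rate (continuity, Q = A*v):
  A = pi*(0.457/2)^2 = 0.16403 m^2
  Q = 0.16403 * 0.805 = 0.13204 m^3/s
Step 2 — friction head loss (Darcy-Weisbach):
  hf = 0.0360 * (127/0.457) * (0.805^2 / (2*9.81))
  hf = 0.33043 m
Step 3 — total head: H = 19 + 0.33043 = 19.330 m
Step 4 — hydraulic power (P = rho*g*Q*H):
  P = 1000 * 9.81 * 0.13204 * 19.330 = 25000 W
Therefore the hydraulic power required at the pump = 25000 W.


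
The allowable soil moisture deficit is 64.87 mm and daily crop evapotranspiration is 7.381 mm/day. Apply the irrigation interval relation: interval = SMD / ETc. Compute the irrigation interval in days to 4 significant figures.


interval = 64.87 / 7.381 = 8.789 days
Therefore the irrigation interval = 8.789 days.


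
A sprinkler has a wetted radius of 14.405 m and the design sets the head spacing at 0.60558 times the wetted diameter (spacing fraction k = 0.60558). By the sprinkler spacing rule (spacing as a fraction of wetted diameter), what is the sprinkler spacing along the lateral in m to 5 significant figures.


Approach: apply the sprinkler spacing rule (spacing as a fraction of wetted diameter), S = k*(2*R).
S = 0.60558 * (2 * 14.405) = 17.447 m
Therefore the sprinkler spacing along the lateral = 17.447 m.


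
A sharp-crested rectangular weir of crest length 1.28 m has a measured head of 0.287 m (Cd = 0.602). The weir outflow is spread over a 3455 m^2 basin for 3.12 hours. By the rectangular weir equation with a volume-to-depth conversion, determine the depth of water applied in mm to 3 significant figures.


Approach: apply the rectangular weir equation with a volume-to-depth conversion, Q = (2/3)*Cd*L*sqrt(2g)*H^1.5; d = Q*t/A * 1000.
Step 1 — weir discharge:
  Q = (2/3)*0.602*1.28*sqrt(2*9.81)*0.287^1.5 = 0.34985 m^3/s
Step 2 — volume: V = 0.34985 * 3.12*3600 = 3929.6 m^3
Step 3 — depth: d = V/A * 1000 = 3929.6/3455 * 1000 = 1140 mm
Therefore the depth of water applied = 1140 mm.


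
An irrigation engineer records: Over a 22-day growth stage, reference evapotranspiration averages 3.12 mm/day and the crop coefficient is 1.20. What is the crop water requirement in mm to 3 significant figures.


Approach: apply the crop water requirement relation, CWR = ET0 * Kc * days.
CWR = 3.12 * 1.20 * 22 = 82.4 mm
Therefore the crop water requirement = 82.4 mm.


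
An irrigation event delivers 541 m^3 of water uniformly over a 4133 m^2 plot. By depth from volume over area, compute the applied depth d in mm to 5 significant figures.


Approach: apply depth from volume over area, d = (V/A)*1000.
d = (541 / 4133) * 1000 = 130.90 mm
Therefore the applied depth d = 130.90 mm.


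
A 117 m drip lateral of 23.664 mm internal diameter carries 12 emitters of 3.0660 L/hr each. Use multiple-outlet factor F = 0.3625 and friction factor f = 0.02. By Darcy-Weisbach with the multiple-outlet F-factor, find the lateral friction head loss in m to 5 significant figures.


Approach: apply Darcy-Weisbach with the multiple-outlet F-factor, Q = n*q/(3600*1000) m^3/s; v = Q/A; hf = F*f*(L/D)*(v^2/(2g)).
Q = 12*3.0660/(3600*1000) = 1.022000e-05 m^3/s
A = pi*(23.664e-3/2)^2 = 4.398111e-04 m^2, so v = Q/A = 0.02323725 m/s
hf = 0.3625*0.02*(117/0.023664)*(0.02323725^2/(2*9.81)) = 0.00098652 m
Therefore the lateral friction head loss = 0.00098652 m.


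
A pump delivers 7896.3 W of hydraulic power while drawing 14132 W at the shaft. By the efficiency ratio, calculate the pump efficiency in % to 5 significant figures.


Approach: apply the efficiency ratio, eta = (P_out/P_in)*100.
eta = (7896.3 / 14132) * 100 = 55.875 %
Therefore the pump efficiency = 55.875 %.


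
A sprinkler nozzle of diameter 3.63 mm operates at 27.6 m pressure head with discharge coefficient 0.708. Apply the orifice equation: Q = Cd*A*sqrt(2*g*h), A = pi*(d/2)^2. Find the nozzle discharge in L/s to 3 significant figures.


A = pi*(3.63e-3/2)^2 = 1.0349e-05 m^2
Q = 0.708 * 1.0349e-05 * sqrt(2*9.81*27.6) * 1000 = 0.171 L/s
Therefore the nozzle discharge = 0.171 L/s.


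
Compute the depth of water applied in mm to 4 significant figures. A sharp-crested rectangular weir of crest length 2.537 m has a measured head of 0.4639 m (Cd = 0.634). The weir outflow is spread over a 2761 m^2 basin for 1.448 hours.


Approach: apply the rectangular weir equation with a volume-to-depth conversion, Q = (2/3)*Cd*L*sqrt(2g)*H^1.5; d = Q*t/A * 1000.
Step 1 — weir discharge:
  Q = (2/3)*0.634*2.537*sqrt(2*9.81)*0.4639^1.5 = 1.50074 m^3/s
Step 2 — volume: V = 1.50074 * 1.448*3600 = 7823.04 m^3
Step 3 — depth: d = V/A * 1000 = 7823.04/2761 * 1000 = 2833 mm
Therefore the depth of water applied = 2833 mm.


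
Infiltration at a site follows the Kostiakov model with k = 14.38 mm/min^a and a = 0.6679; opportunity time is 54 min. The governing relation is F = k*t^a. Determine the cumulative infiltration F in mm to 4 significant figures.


F = 14.38 * 54^0.6679 = 206.5 mm
Therefore the cumulative infiltration F = 206.5 mm.


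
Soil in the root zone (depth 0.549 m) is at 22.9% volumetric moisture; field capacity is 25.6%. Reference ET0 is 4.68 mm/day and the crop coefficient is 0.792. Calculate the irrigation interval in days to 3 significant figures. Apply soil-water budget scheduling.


Approach: apply soil-water budget scheduling, SMD = (FC-theta)/100*depth*1000; ETc = ET0*Kc; interval = SMD/ETc.
Step 1 — soil moisture deficit:
  SMD = (25.6 - 22.9)/100 * 0.549 * 1000 = 14.823 mm
Step 2 — daily crop ET (ETc = ET0*Kc):
  ETc = 4.68 * 0.792 = 3.7066 mm/day
Step 3 — irrigation interval (SMD/ETc):
  interval = 14.823 / 3.7066 = 4.00 days
Therefore the irrigation interval = 4.00 days.


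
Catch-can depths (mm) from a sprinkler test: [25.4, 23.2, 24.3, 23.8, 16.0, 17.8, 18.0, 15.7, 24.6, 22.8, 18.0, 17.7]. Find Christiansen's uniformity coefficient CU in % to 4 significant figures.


Approach: apply Christiansen's uniformity coefficient, CU = (1 - mean_abs_deviation/mean)*100.
mean = 20.6083 mm
mean |d_i - mean| = 3.40833 mm
CU = (1 - 3.40833/20.6083)*100 = 83.46 %
Therefore Christiansen's uniformity coefficient CU = 83.46 %.


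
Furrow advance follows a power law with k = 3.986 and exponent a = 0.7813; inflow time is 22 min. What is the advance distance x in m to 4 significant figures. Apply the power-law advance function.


Approach: apply the power-law advance function, x = k*t^a.
x = 3.986 * 22^0.7813 = 44.60 m
Therefore the advance distance x = 44.60 m.


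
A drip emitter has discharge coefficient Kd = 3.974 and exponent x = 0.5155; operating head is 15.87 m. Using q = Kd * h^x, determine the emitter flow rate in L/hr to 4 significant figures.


q = 3.974 * 15.87^0.5155 = 16.52 L/hr
Therefore the emitter flow rate = 16.52 L/hr.


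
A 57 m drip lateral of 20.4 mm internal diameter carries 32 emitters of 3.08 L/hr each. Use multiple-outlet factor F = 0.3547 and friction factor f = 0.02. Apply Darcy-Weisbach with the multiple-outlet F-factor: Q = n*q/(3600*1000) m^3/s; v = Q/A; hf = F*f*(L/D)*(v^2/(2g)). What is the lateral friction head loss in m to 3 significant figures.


Q = 32*3.08/(3600*1000) = 2.7378e-05 m^3/s
A = pi*(20.4e-3/2)^2 = 3.2685e-04 m^2, so v = Q/A = 0.083762 m/s
hf = 0.3547*0.02*(57/0.0204)*(0.083762^2/(2*9.81)) = 0.00709 m
Therefore the lateral friction head loss = 0.00709 m.


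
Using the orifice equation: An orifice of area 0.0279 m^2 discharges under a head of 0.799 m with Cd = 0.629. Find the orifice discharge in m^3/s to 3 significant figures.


Approach: apply the orifice equation, Q = Cd*A*sqrt(2*g*h).
Q = 0.629 * 0.0279 * sqrt(2*9.81*0.799) = 0.0695 m^3/s
Therefore the orifice discharge = 0.0695 m^3/s.


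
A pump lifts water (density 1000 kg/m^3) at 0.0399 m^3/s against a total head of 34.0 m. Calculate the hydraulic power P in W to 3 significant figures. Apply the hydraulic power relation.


Approach: apply the hydraulic power relation, P = rho*g*Q*H.
P = 1000 * 9.81 * 0.0399 * 34.0 = 13300 W
Therefore the hydraulic power P = 13300 W.


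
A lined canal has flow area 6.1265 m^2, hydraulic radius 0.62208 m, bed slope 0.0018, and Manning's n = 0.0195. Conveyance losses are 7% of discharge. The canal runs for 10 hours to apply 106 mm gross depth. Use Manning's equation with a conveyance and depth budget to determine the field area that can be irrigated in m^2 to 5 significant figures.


Approach: apply Manning's equation with a conveyance and depth budget, Q = (1/n)*A*R^(2/3)*S^(1/2); Q_field = Q*(1-loss); Area = Q_field*t/(d/1000).
Step 1 — canal discharge (Manning's equation):
  Q = (1/0.0195) * 6.1265 * 0.62208^(2/3) * 0.0018^(1/2) = 9.713556 m^3/s
Step 2 — delivered flow: Q_field = 9.713556*(1 - 7/100) = 9.033607 m^3/s
Step 3 — volume delivered: V = 9.033607 * 10*3600 = 325209.8 m^3
Step 4 — area served: A = V / (depth/1000) = 325209.8 / 0.106 = 3068000 m^2
Therefore the field area that can be irrigated = 3068000 m^2.


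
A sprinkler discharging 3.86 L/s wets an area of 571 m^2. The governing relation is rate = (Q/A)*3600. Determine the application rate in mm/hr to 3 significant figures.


rate = (3.86 / 571) * 3600 = 24.3 mm/hr
Therefore the application rate = 24.3 mm/hr.


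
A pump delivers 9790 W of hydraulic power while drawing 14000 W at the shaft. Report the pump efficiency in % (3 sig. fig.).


Approach: apply the efficiency ratio, eta = (P_out/P_in)*100.
eta = (9790 / 14000) * 100 = 69.9 %
Therefore the pump efficiency = 69.9 %.


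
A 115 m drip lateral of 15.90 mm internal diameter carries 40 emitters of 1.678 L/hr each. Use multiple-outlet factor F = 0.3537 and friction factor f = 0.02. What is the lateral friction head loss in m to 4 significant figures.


Approach: apply Darcy-Weisbach with the multiple-outlet F-factor, Q = n*q/(3600*1000) m^3/s; v = Q/A; hf = F*f*(L/D)*(v^2/(2g)).
Q = 40*1.678/(3600*1000) = 1.86444e-05 m^3/s
A = pi*(15.90e-3/2)^2 = 1.98557e-04 m^2, so v = Q/A = 0.0938999 m/s
hf = 0.3537*0.02*(115/0.01590)*(0.0938999^2/(2*9.81)) = 0.02299 m
Therefore the lateral friction head loss = 0.02299 m.


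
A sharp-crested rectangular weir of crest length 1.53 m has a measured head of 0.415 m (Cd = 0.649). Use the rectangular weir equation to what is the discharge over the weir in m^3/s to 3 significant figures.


Approach: apply the rectangular weir equation, Q = (2/3)*Cd*L*sqrt(2g)*H^1.5.
Q = (2/3)*0.649*1.53*sqrt(2*9.81)*0.415^1.5 = 0.784 m^3/s
Therefore the discharge over the weir = 0.784 m^3/s.


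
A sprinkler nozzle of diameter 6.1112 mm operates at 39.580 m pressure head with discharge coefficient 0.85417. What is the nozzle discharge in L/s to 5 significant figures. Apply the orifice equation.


Approach: apply the orifice equation, Q = Cd*A*sqrt(2*g*h), A = pi*(d/2)^2.
A = pi*(6.1112e-3/2)^2 = 2.933208e-05 m^2
Q = 0.85417 * 2.933208e-05 * sqrt(2*9.81*39.580) * 1000 = 0.69819 L/s
Therefore the nozzle discharge = 0.69819 L/s.


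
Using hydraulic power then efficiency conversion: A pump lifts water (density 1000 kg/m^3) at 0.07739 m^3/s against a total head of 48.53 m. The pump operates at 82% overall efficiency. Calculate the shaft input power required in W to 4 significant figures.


Approach: apply hydraulic power then efficiency conversion, P = rho*g*Q*H; P_in = P/eta.
Step 1 — hydraulic power (P = rho*g*Q*H):
  P = 1000 * 9.81 * 0.07739 * 48.53 = 36843.8 W
Step 2 — input power: P_in = P/eta = 36843.8 / 0.82 = 44930 W
Therefore the shaft input power required = 44930 W.


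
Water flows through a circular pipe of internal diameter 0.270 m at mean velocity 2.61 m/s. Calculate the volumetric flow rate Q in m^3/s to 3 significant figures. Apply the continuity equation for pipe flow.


Approach: apply the continuity equation for pipe flow, Q = A * v with A = pi*(D/2)^2.
A = pi*(0.270/2)^2 = 0.057256 m^2
Q = 0.057256 * 2.61 = 0.149 m^3/s
Therefore the volumetric flow rate Q = 0.149 m^3/s.


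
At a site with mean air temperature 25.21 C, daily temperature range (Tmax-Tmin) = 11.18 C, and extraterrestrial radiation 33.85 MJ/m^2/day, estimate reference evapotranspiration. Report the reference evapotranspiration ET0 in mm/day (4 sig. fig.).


Approach: apply the Hargreaves-Samani method, ET0 = 0.0023*(Tmean+17.8)*sqrt(Tmax-Tmin)*0.408*Ra.
ET0 = 0.0023*(25.21+17.8)*sqrt(11.18)*0.408*33.85 = 4.568 mm/day
Therefore the reference evapotranspiration ET0 = 4.568 mm/day.


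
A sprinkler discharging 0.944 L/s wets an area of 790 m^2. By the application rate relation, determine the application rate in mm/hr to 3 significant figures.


Approach: apply the application rate relation, rate = (Q/A)*3600.
rate = (0.944 / 790) * 3600 = 4.30 mm/hr
Therefore the application rate = 4.30 mm/hr.


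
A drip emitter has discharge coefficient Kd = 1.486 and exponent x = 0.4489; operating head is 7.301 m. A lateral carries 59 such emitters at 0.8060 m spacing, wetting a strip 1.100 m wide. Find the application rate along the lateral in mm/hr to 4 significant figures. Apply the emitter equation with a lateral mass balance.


Approach: apply the emitter equation with a lateral mass balance, q = Kd*h^x; Q = n*q; rate = Q/(n*spacing*width).
Step 1 — single emitter flow (q = Kd*h^x):
  q = 1.486 * 7.301^0.4489 = 3.62736 L/hr
Step 2 — total lateral flow: Q = 59 * 3.62736 = 214.014 L/hr
Step 3 — wetted area: A = 59 * 0.8060 * 1.100 = 52.3094 m^2
Step 4 — application rate: Q/A = 214.014/52.3094 = 4.091 mm/hr
Therefore the application rate along the lateral = 4.091 mm/hr.


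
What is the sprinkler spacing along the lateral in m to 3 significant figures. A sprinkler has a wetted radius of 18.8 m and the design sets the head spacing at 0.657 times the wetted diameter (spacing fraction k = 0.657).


Approach: apply the sprinkler spacing rule (spacing as a fraction of wetted diameter), S = k*(2*R).
S = 0.657 * (2 * 18.8) = 24.7 m
Therefore the sprinkler spacing along the lateral = 24.7 m.


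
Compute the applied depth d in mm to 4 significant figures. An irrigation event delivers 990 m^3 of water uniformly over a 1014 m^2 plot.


Approach: apply depth from volume over area, d = (V/A)*1000.
d = (990 / 1014) * 1000 = 976.3 mm
Therefore the applied depth d = 976.3 mm.


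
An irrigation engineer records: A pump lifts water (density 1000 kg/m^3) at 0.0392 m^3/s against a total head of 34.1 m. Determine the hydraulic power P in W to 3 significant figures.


Approach: apply the hydraulic power relation, P = rho*g*Q*H.
P = 1000 * 9.81 * 0.0392 * 34.1 = 13100 W
Therefore the hydraulic power P = 13100 W.


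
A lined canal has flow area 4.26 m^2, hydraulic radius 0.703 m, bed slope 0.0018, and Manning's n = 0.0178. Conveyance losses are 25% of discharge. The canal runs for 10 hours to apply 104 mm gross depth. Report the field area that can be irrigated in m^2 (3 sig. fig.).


Approach: apply Manning's equation with a conveyance and depth budget, Q = (1/n)*A*R^(2/3)*S^(1/2); Q_field = Q*(1-loss); Area = Q_field*t/(d/1000).
Step 1 — canal discharge (Manning's equation):
  Q = (1/0.0178) * 4.26 * 0.703^(2/3) * 0.0018^(1/2) = 8.0278 m^3/s
Step 2 — delivered flow: Q_field = 8.0278*(1 - 25/100) = 6.0208 m^3/s
Step 3 — volume delivered: V = 6.0208 * 10*3600 = 216750 m^3
Step 4 — area served: A = V / (depth/1000) = 216750 / 0.104 = 2080000 m^2
Therefore the field area that can be irrigated = 2080000 m^2.


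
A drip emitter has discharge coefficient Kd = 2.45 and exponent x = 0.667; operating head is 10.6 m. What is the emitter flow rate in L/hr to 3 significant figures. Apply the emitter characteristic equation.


Approach: apply the emitter characteristic equation, q = Kd * h^x.
q = 2.45 * 10.6^0.667 = 11.8 L/hr
Therefore the emitter flow rate = 11.8 L/hr.


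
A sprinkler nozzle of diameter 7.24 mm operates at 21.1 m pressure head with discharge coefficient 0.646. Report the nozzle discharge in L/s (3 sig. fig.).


Approach: apply the orifice equation, Q = Cd*A*sqrt(2*g*h), A = pi*(d/2)^2.
A = pi*(7.24e-3/2)^2 = 4.1169e-05 m^2
Q = 0.646 * 4.1169e-05 * sqrt(2*9.81*21.1) * 1000 = 0.541 L/s
Therefore the nozzle discharge = 0.541 L/s.
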